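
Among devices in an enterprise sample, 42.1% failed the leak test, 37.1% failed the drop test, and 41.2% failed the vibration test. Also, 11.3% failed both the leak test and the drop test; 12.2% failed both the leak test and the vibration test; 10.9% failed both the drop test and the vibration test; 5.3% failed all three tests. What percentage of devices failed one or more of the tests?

Using inclusion–exclusion:
P(≥1) = 42.1 + 37.1 + 41.2 − 11.3 − 12.2 − 10.9 + 5.3 = 91.3%

91.3%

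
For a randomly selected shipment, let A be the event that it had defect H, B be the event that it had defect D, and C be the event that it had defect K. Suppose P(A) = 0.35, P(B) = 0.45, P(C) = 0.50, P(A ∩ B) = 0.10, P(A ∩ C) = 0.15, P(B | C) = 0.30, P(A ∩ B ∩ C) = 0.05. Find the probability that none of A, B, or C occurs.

0.05

P(B ∩ C) = P(C)·P(B|C) = 0.50 × 0.30 = 0.15
Inclusion–exclusion gives
P(A ∪ B ∪ C) = 0.35 + 0.45 + 0.50 − 0.10 − 0.15 − 0.15 + 0.05 = 0.95
P(none) = 1 − 0.95 = 0.05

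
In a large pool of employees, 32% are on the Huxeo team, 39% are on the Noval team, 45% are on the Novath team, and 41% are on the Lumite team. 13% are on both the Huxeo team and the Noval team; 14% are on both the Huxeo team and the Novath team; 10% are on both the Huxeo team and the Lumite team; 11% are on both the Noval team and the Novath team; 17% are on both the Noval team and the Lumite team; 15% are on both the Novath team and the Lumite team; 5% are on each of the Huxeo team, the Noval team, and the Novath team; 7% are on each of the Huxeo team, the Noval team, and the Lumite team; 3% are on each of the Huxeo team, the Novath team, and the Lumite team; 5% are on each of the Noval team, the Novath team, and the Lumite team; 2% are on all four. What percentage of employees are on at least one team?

By inclusion-exclusion,
P(union) = 32 + 39 + 45 + 41 − 13 − 14 − 10 − 11 − 17 − 15 + 5 + 7 + 3 + 5 − 2 = 95%

95%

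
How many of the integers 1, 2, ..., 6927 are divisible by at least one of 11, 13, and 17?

Apply inclusion-exclusion:
floor(6927/11) + floor(6927/13) + floor(6927/17) − floor(6927/143) − floor(6927/187) − floor(6927/221) + floor(6927/2431) = 629 + 532 + 407 − 48 − 37 − 31 + 2 = 1454

1454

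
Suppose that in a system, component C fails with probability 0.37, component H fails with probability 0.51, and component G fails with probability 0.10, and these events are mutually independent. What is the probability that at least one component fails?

Since the events are independent, P(none) is the product of the individual non-occurrence probabilities.
P(none) = (1 − 0.37) × (1 − 0.51) × (1 − 0.10) = 0.63 × 0.49 × 0.90 = 0.27783
P(at least one) = 1 − 0.27783 = 0.72217

0.72217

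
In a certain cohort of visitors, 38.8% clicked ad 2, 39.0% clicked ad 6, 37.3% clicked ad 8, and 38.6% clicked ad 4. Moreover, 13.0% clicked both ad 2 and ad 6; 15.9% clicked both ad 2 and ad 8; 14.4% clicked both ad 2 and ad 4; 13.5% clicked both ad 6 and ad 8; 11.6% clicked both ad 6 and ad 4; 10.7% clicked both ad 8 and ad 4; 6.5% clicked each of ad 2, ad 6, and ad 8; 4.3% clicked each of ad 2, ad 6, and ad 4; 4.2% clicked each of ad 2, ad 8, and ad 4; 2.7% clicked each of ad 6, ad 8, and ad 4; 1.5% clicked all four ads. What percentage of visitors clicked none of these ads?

9.2%

P(at least one) = 38.8 + 39.0 + 37.3 + 38.6 − 13.0 − 15.9 − 14.4 − 13.5 − 11.6 − 10.7 + 6.5 + 4.3 + 4.2 + 2.7 − 1.5 = 90.8%
P(none) = 100% − 90.8% = 9.2%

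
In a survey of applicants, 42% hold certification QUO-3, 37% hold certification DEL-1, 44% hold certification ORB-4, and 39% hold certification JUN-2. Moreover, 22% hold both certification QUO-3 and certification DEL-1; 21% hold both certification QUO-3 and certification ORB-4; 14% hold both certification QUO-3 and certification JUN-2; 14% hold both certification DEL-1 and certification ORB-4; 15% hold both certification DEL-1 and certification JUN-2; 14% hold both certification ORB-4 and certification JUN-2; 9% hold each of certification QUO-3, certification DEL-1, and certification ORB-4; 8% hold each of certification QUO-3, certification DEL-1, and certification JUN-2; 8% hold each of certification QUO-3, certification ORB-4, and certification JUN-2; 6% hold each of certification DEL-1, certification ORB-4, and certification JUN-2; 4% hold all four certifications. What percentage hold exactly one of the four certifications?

39%

P(exactly one) = 42 + 37 + 44 + 39 − 2·22 − 2·21 − 2·14 − 2·14 − 2·15 − 2·14 + 3·9 + 3·8 + 3·8 + 3·6 − 4·4 = 39%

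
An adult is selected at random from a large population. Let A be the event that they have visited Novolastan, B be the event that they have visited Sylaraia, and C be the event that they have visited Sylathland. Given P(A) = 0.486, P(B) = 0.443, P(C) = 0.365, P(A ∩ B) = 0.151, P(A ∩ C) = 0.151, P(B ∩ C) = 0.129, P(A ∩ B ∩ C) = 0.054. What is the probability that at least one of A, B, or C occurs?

0.917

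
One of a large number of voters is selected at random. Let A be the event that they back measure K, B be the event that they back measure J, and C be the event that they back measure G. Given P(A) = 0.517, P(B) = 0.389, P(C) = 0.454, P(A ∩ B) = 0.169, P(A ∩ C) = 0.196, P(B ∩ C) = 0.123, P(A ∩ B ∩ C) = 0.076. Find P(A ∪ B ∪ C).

Using inclusion–exclusion:
P(A ∪ B ∪ C) = 0.517 + 0.389 + 0.454 − 0.169 − 0.196 − 0.123 + 0.076 = 0.948

0.948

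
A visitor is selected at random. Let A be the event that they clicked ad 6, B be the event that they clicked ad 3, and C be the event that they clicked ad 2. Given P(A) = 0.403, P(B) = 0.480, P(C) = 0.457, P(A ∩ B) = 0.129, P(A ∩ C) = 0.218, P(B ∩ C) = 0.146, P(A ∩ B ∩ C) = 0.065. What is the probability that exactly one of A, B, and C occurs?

0.549

Using the inclusion–exclusion count for exactly one event:
P(exactly one) = 0.403 + 0.480 + 0.457 − 2·0.129 − 2·0.218 − 2·0.146 + 3·0.065 = 0.549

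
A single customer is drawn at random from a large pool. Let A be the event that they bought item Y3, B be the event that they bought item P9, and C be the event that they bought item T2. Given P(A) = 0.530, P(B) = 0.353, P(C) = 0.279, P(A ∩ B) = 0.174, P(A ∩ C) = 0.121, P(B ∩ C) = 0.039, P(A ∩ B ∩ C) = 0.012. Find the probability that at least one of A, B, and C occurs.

By inclusion–exclusion:
P(A ∪ B ∪ C) = 0.530 + 0.353 + 0.279 − 0.174 − 0.121 − 0.039 + 0.012 = 0.840

0.840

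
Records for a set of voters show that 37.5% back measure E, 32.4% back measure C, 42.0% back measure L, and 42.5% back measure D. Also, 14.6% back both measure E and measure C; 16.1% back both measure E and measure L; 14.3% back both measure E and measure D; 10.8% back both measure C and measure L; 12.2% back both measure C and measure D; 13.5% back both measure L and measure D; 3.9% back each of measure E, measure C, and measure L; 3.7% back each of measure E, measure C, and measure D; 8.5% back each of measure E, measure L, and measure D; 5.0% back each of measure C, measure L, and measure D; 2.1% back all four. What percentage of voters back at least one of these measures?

91.9%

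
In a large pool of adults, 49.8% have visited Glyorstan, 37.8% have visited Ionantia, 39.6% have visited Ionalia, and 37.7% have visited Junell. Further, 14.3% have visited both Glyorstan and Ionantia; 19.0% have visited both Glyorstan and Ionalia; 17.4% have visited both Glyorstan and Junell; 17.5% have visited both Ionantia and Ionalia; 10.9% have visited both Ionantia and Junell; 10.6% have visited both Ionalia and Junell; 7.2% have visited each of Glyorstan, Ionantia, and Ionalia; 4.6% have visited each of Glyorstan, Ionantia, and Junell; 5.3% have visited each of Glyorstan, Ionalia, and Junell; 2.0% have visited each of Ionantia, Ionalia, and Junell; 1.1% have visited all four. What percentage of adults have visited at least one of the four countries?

93.2%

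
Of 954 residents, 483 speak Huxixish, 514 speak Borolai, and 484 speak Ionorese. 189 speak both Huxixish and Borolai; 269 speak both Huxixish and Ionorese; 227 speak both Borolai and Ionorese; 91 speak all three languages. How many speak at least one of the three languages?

|union| = 483 + 514 + 484 − 189 − 269 − 227 + 91 = 887

887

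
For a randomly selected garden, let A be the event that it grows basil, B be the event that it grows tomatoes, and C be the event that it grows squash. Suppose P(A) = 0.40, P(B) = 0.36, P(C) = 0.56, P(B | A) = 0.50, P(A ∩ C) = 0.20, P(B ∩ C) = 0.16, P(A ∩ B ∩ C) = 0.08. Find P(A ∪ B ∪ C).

0.84

P(A ∩ B) = P(A)·P(B|A) = 0.40 × 0.50 = 0.20
By inclusion-exclusion,
P(A ∪ B ∪ C) = 0.40 + 0.36 + 0.56 − 0.20 − 0.20 − 0.16 + 0.08 = 0.84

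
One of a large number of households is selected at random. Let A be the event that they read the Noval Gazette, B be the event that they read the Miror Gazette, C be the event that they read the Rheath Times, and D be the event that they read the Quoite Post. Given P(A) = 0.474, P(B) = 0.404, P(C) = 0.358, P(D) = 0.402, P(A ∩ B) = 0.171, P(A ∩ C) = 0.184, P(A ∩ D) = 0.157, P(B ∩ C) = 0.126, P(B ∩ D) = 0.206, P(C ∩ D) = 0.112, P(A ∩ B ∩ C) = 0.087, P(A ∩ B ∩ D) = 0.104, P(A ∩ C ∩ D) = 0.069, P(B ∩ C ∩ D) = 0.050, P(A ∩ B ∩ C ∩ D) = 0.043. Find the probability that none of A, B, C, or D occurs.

0.051

Apply inclusion-exclusion:
P(A ∪ B ∪ C ∪ D) = 0.474 + 0.404 + 0.358 + 0.402 − 0.171 − 0.184 − 0.157 − 0.126 − 0.206 − 0.112 + 0.087 + 0.104 + 0.069 + 0.050 − 0.043 = 0.949
P(none) = 1 − 0.949 = 0.051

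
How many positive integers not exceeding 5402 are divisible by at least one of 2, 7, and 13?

Apply inclusion-exclusion:
2701 + 771 + 415 − 385 − 207 − 59 + 29 = 3265

3265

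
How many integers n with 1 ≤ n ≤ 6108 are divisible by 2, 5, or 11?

⌊6108/2⌋ + ⌊6108/5⌋ + ⌊6108/11⌋ − ⌊6108/10⌋ − ⌊6108/22⌋ − ⌊6108/55⌋ + ⌊6108/110⌋ = 3054 + 1221 + 555 − 610 − 277 − 111 + 55 = 3887

3887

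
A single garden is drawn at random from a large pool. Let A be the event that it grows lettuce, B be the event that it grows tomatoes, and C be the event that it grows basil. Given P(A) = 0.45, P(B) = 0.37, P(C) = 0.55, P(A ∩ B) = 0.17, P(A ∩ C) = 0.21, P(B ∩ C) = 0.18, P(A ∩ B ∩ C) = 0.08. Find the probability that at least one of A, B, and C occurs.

0.89

By inclusion–exclusion:
P(A ∪ B ∪ C) = 0.45 + 0.37 + 0.55 − 0.17 − 0.21 − 0.18 + 0.08 = 0.89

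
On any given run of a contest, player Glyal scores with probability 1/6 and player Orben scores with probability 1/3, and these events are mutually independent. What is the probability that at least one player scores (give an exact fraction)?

Since the events are independent, P(none) is the product of the individual non-occurrence probabilities.
P(none) = (1 − 1/6) × (1 − 1/3) = 5/6 × 2/3 = 5/9
P(at least one) = 1 − 5/9 = 4/9

4/9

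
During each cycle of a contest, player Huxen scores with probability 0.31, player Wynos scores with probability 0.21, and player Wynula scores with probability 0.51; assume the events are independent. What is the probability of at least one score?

P(none) = (1 − 0.31) × (1 − 0.21) × (1 − 0.51) = 0.69 × 0.79 × 0.49 = 0.267099
P(at least one) = 1 − 0.267099 = 0.732901

0.732901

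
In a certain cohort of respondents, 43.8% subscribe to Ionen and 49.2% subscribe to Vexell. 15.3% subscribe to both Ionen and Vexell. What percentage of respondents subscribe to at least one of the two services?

77.7%

P(≥1) = 43.8 + 49.2 − 15.3 = 77.7%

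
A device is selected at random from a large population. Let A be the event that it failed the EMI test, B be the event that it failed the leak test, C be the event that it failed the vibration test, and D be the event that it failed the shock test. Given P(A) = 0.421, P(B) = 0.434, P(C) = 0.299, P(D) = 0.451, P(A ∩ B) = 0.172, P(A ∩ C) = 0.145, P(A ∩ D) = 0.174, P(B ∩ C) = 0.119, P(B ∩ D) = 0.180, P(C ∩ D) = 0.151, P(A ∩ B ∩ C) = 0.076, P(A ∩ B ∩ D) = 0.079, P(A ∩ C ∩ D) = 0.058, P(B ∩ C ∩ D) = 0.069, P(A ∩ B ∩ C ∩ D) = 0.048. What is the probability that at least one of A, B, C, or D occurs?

0.898

Inclusion–exclusion gives
P(A ∪ B ∪ C ∪ D) = 0.421 + 0.434 + 0.299 + 0.451 − 0.172 − 0.145 − 0.174 − 0.119 − 0.180 − 0.151 + 0.076 + 0.079 + 0.058 + 0.069 − 0.048 = 0.898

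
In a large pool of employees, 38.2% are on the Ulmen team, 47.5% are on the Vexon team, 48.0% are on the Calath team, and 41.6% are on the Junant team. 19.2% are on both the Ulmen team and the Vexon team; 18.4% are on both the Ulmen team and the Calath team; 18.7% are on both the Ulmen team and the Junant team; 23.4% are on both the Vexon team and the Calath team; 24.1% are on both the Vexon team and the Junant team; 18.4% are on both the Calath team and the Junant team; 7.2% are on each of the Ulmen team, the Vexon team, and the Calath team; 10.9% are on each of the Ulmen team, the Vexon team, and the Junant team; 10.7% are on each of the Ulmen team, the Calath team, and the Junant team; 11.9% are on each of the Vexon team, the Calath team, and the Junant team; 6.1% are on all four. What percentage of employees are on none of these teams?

12.3%

Inclusion–exclusion gives
P(≥1) = 38.2 + 47.5 + 48.0 + 41.6 − 19.2 − 18.4 − 18.7 − 23.4 − 24.1 − 18.4 + 7.2 + 10.9 + 10.7 + 11.9 − 6.1 = 87.7%
P(none) = 100% − 87.7% = 12.3%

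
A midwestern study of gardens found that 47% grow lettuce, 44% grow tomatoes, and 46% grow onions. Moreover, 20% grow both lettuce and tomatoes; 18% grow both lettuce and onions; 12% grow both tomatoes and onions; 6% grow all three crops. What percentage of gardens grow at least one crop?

93%

By inclusion-exclusion,
P(at least one) = 47 + 44 + 46 − 20 − 18 − 12 + 6 = 93%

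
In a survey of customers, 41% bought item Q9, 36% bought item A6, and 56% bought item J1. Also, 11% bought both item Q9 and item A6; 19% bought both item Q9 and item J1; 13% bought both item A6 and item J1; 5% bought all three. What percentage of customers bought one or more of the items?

95%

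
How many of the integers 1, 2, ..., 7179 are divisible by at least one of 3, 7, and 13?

Using inclusion–exclusion:
2393 + 1025 + 552 − 341 − 184 − 78 + 26 = 3393

3393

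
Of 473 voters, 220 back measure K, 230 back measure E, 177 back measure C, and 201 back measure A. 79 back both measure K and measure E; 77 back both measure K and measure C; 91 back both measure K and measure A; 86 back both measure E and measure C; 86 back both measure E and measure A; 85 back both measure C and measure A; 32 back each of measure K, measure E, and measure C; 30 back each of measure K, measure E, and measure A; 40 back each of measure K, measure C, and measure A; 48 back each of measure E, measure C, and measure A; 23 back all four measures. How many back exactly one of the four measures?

By inclusion–exclusion (exactly-one form):
N(exactly one) = 220 + 230 + 177 + 201 − 2·79 − 2·77 − 2·91 − 2·86 − 2·86 − 2·85 + 3·32 + 3·30 + 3·40 + 3·48 − 4·23 = 178

178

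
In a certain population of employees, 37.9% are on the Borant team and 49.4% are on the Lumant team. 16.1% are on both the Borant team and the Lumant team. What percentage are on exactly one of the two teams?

55.1%

By inclusion–exclusion (exactly-one form):
P(exactly one) = 37.9 + 49.4 − 2·16.1 = 55.1%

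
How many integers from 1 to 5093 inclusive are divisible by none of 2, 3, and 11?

2546 + 1697 + 463 − 848 − 231 − 154 + 77 = 3550
5093 − 3550 = 1543

1543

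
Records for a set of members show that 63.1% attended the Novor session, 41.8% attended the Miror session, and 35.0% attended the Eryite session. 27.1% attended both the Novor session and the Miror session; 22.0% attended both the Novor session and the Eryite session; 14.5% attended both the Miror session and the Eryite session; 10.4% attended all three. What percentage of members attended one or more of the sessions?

86.7%

P(≥1) = 63.1 + 41.8 + 35.0 − 27.1 − 22.0 − 14.5 + 10.4 = 86.7%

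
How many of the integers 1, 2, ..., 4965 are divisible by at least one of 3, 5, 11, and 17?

Apply inclusion-exclusion:
1655 + 993 + 451 + 292 − 331 − 150 − 97 − 90 − 58 − 26 + 30 + 19 + 8 + 5 − 1 = 2700

2700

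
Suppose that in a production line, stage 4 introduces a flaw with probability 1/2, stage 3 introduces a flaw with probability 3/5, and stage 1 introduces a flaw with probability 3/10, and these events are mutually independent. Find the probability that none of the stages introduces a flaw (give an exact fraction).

7/50

P(none) = (1 − 1/2) × (1 − 3/5) × (1 − 3/10) = 1/2 × 2/5 × 7/10 = 7/50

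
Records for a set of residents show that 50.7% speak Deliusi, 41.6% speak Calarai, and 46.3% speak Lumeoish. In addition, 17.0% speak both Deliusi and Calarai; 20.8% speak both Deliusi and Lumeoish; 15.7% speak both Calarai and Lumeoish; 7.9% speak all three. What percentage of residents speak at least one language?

Using inclusion–exclusion:
P(union) = 50.7 + 41.6 + 46.3 − 17.0 − 20.8 − 15.7 + 7.9 = 93.0%

93.0%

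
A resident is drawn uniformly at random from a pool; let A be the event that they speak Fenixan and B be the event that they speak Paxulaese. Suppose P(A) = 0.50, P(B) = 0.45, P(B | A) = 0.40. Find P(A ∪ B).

0.75

P(A ∩ B) = P(A)·P(B|A) = 0.50 × 0.40 = 0.20
P(A ∪ B) = 0.50 + 0.45 − 0.20 = 0.75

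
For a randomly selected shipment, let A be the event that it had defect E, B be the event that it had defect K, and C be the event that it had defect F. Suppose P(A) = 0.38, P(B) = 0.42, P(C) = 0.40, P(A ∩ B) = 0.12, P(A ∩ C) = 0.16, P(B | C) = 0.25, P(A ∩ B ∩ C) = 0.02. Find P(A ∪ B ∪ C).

0.84

P(B ∩ C) = P(C)·P(B|C) = 0.40 × 0.25 = 0.10
By inclusion-exclusion,
P(A ∪ B ∪ C) = 0.38 + 0.42 + 0.40 − 0.12 − 0.16 − 0.10 + 0.02 = 0.84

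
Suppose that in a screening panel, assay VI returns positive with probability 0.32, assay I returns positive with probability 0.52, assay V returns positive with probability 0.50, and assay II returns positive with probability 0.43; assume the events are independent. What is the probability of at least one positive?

0.906976

P(none) = (1 − 0.32) × (1 − 0.52) × (1 − 0.50) × (1 − 0.43) = 0.68 × 0.48 × 0.50 × 0.57 = 0.093024
P(at least one) = 1 − 0.093024 = 0.906976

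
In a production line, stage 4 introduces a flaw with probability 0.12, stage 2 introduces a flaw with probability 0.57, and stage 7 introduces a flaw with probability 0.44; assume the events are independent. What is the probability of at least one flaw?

P(none) = (1 − 0.12) × (1 − 0.57) × (1 − 0.44) = 0.88 × 0.43 × 0.56 = 0.211904
P(at least one) = 1 − 0.211904 = 0.788096

0.788096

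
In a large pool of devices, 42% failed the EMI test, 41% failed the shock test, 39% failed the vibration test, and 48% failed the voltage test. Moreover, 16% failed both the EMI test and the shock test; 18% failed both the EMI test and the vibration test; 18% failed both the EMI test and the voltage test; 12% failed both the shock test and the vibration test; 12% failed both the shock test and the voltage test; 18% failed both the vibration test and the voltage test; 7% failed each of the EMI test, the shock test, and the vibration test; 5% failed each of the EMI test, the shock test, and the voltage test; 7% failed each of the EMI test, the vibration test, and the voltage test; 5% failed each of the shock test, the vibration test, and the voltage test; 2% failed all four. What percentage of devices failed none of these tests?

P(at least one) = 42 + 41 + 39 + 48 − 16 − 18 − 18 − 12 − 12 − 18 + 7 + 5 + 7 + 5 − 2 = 98%
P(none) = 100% − 98% = 2%

2%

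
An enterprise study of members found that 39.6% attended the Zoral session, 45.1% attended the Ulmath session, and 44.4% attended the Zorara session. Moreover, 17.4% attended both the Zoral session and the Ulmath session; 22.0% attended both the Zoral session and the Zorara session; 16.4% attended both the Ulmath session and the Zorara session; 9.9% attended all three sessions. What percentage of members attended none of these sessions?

Inclusion–exclusion gives
P(union) = 39.6 + 45.1 + 44.4 − 17.4 − 22.0 − 16.4 + 9.9 = 83.2%
P(none) = 100% − 83.2% = 16.8%

16.8%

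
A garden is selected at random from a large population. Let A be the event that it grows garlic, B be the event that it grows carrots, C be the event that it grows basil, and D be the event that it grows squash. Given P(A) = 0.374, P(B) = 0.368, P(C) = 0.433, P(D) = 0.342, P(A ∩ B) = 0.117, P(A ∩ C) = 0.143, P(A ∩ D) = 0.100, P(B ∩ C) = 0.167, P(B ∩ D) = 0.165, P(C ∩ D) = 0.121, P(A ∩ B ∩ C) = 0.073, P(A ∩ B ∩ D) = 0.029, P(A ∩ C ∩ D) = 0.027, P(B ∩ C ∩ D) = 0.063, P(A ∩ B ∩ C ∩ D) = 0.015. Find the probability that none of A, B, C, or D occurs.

0.119

Apply inclusion-exclusion:
P(A ∪ B ∪ C ∪ D) = 0.374 + 0.368 + 0.433 + 0.342 − 0.117 − 0.143 − 0.100 − 0.167 − 0.165 − 0.121 + 0.073 + 0.029 + 0.027 + 0.063 − 0.015 = 0.881
P(none) = 1 − 0.881 = 0.119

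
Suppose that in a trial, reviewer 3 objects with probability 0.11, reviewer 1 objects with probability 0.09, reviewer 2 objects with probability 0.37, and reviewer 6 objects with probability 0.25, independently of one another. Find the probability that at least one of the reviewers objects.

Since the events are independent, P(none) is the product of the individual non-occurrence probabilities.
P(none) = (1 − 0.11) × (1 − 0.09) × (1 − 0.37) × (1 − 0.25) = 0.89 × 0.91 × 0.63 × 0.75 = 0.38267775
P(at least one) = 1 − 0.38267775 = 0.61732225

0.61732225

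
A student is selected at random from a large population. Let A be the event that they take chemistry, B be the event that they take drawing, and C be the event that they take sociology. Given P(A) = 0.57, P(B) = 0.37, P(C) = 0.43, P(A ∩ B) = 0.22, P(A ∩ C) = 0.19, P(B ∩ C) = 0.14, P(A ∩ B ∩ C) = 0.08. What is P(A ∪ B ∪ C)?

P(A ∪ B ∪ C) = 0.57 + 0.37 + 0.43 − 0.22 − 0.19 − 0.14 + 0.08 = 0.90

0.90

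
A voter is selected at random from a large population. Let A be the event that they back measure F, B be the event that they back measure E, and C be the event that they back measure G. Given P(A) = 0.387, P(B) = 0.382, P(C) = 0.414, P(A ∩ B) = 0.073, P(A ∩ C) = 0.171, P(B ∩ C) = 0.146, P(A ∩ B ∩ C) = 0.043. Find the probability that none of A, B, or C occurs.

0.164

By inclusion-exclusion,
P(A ∪ B ∪ C) = 0.387 + 0.382 + 0.414 − 0.073 − 0.171 − 0.146 + 0.043 = 0.836
P(none) = 1 − 0.836 = 0.164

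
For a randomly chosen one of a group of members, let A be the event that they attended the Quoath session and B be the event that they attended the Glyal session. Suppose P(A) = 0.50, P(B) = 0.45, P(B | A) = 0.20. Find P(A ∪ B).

0.85

P(A ∩ B) = P(A)·P(B|A) = 0.50 × 0.20 = 0.10
Inclusion–exclusion gives
P(A ∪ B) = 0.50 + 0.45 − 0.10 = 0.85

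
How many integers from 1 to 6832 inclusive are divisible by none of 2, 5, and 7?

By inclusion-exclusion,
floor(6832/2) + floor(6832/5) + floor(6832/7) − floor(6832/10) − floor(6832/14) − floor(6832/35) + floor(6832/70) = 3416 + 1366 + 976 − 683 − 488 − 195 + 97 = 4489
6832 − 4489 = 2343

2343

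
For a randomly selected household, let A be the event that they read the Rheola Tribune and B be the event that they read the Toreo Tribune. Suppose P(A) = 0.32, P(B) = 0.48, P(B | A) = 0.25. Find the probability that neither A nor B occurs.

P(A ∩ B) = P(A)·P(B|A) = 0.32 × 0.25 = 0.08
P(A ∪ B) = 0.32 + 0.48 − 0.08 = 0.72
P(none) = 1 − 0.72 = 0.28

0.28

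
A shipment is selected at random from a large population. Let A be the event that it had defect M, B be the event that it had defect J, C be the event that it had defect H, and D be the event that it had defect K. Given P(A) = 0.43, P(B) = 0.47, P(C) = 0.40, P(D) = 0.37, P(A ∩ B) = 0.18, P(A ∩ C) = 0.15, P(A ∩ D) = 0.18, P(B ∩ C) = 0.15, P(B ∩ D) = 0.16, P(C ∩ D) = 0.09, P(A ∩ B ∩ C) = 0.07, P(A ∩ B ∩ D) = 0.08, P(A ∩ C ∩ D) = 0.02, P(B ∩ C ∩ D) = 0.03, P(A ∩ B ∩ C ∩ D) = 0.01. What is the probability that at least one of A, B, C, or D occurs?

0.95

Inclusion–exclusion gives
P(A ∪ B ∪ C ∪ D) = 0.43 + 0.47 + 0.40 + 0.37 − 0.18 − 0.15 − 0.18 − 0.15 − 0.16 − 0.09 + 0.07 + 0.08 + 0.02 + 0.03 − 0.01 = 0.95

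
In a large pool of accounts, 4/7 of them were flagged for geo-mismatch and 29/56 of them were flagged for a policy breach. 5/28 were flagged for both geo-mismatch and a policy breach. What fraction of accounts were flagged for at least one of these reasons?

51/56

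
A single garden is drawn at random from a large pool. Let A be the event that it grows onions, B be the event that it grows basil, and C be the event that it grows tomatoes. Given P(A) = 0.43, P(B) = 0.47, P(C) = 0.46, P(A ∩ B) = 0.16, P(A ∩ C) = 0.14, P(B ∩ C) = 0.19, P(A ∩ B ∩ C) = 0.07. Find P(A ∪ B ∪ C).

By inclusion–exclusion:
P(A ∪ B ∪ C) = 0.43 + 0.47 + 0.46 − 0.16 − 0.14 − 0.19 + 0.07 = 0.94

0.94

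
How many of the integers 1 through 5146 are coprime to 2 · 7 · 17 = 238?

By inclusion-exclusion,
2573 + 735 + 302 − 367 − 151 − 43 + 21 = 3070
5146 − 3070 = 2076

2076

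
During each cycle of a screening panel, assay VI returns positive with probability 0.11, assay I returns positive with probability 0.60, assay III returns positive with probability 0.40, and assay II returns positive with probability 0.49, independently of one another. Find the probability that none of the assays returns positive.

0.108936

P(none) = (1 − 0.11) × (1 − 0.60) × (1 − 0.40) × (1 − 0.49) = 0.89 × 0.40 × 0.60 × 0.51 = 0.108936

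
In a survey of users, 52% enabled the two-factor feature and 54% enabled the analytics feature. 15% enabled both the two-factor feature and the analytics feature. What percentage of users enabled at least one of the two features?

91%

P(union) = 52 + 54 − 15 = 91%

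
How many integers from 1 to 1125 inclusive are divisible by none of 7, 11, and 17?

826

floor(1125/7) + floor(1125/11) + floor(1125/17) − floor(1125/77) − floor(1125/119) − floor(1125/187) + floor(1125/1309) = 160 + 102 + 66 − 14 − 9 − 6 + 0 = 299
1125 − 299 = 826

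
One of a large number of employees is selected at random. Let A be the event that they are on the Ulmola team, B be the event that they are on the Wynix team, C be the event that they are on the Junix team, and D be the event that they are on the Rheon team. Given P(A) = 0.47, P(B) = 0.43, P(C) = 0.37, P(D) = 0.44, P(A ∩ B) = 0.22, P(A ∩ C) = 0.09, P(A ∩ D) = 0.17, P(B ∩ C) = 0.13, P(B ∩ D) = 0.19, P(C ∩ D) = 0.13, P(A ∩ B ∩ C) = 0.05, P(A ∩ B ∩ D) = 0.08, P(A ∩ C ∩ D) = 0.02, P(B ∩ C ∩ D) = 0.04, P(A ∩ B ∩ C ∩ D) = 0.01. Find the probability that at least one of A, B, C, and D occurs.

0.96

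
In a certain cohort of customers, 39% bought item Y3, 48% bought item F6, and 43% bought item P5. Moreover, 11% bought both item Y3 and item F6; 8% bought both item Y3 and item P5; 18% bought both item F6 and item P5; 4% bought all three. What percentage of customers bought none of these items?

P(union) = 39 + 48 + 43 − 11 − 8 − 18 + 4 = 97%
P(none) = 100% − 97% = 3%

3%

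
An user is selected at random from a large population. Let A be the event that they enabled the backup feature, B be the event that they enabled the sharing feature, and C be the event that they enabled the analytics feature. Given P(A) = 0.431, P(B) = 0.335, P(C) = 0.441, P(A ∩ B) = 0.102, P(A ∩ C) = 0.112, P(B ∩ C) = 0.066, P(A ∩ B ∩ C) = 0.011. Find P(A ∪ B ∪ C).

0.938

P(A ∪ B ∪ C) = 0.431 + 0.335 + 0.441 − 0.102 − 0.112 − 0.066 + 0.011 = 0.938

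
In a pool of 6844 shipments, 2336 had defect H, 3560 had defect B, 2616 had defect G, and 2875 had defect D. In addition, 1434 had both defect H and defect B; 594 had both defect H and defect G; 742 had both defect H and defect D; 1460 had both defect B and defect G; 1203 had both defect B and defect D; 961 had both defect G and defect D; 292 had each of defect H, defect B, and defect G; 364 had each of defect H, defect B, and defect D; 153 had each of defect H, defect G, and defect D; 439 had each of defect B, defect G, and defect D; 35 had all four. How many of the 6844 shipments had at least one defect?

6206

N(≥1) = 2336 + 3560 + 2616 + 2875 − 1434 − 594 − 742 − 1460 − 1203 − 961 + 292 + 364 + 153 + 439 − 35 = 6206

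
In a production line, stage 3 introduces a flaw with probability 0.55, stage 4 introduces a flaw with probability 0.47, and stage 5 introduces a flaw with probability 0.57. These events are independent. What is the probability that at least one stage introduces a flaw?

Since the events are independent, P(none) is the product of the individual non-occurrence probabilities.
P(none) = (1 − 0.55) × (1 − 0.47) × (1 − 0.57) = 0.45 × 0.53 × 0.43 = 0.102555
P(at least one) = 1 − 0.102555 = 0.897445

0.897445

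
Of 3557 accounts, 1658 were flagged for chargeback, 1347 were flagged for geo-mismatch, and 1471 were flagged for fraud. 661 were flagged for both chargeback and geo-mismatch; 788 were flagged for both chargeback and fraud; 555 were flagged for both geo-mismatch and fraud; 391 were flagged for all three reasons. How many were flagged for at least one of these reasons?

By inclusion-exclusion,
N(≥1) = 1658 + 1347 + 1471 − 661 − 788 − 555 + 391 = 2863

2863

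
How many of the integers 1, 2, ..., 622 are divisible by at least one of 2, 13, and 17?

311 + 47 + 36 − 23 − 18 − 2 + 1 = 352

352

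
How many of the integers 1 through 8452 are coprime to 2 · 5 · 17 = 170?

3182

floor(8452/2) + floor(8452/5) + floor(8452/17) − floor(8452/10) − floor(8452/34) − floor(8452/85) + floor(8452/170) = 4226 + 1690 + 497 − 845 − 248 − 99 + 49 = 5270
8452 − 5270 = 3182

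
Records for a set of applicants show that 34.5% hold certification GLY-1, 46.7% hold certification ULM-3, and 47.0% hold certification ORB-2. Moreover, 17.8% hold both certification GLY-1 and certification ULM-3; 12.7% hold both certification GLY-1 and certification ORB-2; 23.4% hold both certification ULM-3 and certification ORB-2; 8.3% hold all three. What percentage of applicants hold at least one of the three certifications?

Using inclusion–exclusion:
P(at least one) = 34.5 + 46.7 + 47.0 − 17.8 − 12.7 − 23.4 + 8.3 = 82.6%

82.6%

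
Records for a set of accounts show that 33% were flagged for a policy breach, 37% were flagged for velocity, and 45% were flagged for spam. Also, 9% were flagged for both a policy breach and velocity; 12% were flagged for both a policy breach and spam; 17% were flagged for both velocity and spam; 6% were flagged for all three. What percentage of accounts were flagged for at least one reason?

83%

P(≥1) = 33 + 37 + 45 − 9 − 12 − 17 + 6 = 83%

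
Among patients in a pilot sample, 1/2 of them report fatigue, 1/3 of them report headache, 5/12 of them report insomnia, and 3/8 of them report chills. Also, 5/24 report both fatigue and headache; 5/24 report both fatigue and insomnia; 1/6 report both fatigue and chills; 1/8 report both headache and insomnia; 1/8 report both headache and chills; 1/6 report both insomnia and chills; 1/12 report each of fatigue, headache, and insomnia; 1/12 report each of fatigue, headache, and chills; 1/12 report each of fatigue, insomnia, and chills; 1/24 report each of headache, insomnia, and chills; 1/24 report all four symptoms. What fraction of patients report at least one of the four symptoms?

P(union) = 1/2 + 1/3 + 5/12 + 3/8 − 5/24 − 5/24 − 1/6 − 1/8 − 1/8 − 1/6 + 1/12 + 1/12 + 1/12 + 1/24 − 1/24 = 7/8

7/8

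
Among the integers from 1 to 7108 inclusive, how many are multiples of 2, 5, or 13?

4483

Using inclusion–exclusion:
3554 + 1421 + 546 − 710 − 273 − 109 + 54 = 4483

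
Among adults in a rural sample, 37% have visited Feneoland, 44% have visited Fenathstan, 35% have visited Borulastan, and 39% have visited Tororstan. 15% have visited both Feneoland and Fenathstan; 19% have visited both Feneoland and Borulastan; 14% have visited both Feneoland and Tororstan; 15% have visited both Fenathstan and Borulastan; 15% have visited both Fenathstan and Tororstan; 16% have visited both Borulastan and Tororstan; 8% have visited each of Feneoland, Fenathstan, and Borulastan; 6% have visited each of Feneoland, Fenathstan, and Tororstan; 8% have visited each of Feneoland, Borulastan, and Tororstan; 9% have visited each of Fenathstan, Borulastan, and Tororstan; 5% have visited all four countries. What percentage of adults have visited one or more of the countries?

By inclusion-exclusion,
P(≥1) = 37 + 44 + 35 + 39 − 15 − 19 − 14 − 15 − 15 − 16 + 8 + 6 + 8 + 9 − 5 = 87%

87%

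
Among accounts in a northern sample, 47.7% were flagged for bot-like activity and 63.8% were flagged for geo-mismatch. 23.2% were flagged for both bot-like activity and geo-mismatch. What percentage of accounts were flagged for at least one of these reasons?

88.3%

By inclusion–exclusion:
P(at least one) = 47.7 + 63.8 − 23.2 = 88.3%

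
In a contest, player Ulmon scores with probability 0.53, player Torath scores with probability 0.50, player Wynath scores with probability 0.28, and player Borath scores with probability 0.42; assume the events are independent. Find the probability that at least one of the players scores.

0.901864

P(none) = (1 − 0.53) × (1 − 0.50) × (1 − 0.28) × (1 − 0.42) = 0.47 × 0.50 × 0.72 × 0.58 = 0.098136
P(at least one) = 1 − 0.098136 = 0.901864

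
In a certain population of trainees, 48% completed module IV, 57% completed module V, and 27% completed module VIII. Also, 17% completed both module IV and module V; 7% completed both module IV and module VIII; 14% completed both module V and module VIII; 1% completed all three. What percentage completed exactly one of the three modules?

59%

P(exactly one) = 48 + 57 + 27 − 2·17 − 2·7 − 2·14 + 3·1 = 59%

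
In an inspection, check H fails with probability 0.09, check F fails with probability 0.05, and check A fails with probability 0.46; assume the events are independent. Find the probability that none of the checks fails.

P(none) = (1 − 0.09) × (1 − 0.05) × (1 − 0.46) = 0.91 × 0.95 × 0.54 = 0.46683

0.46683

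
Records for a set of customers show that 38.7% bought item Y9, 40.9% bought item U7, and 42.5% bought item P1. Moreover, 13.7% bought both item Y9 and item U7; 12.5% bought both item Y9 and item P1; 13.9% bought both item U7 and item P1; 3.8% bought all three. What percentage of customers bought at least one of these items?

85.8%

P(at least one) = 38.7 + 40.9 + 42.5 − 13.7 − 12.5 − 13.9 + 3.8 = 85.8%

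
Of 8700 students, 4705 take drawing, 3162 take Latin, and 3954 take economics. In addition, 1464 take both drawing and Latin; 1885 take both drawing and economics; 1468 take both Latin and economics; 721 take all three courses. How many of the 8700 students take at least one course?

7725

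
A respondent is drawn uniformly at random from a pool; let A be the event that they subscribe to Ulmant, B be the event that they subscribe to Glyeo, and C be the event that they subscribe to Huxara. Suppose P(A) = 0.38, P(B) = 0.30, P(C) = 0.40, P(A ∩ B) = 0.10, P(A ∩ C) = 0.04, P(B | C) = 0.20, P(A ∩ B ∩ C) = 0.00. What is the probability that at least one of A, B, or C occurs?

P(B ∩ C) = P(C)·P(B|C) = 0.40 × 0.20 = 0.08
P(A ∪ B ∪ C) = 0.38 + 0.30 + 0.40 − 0.10 − 0.04 − 0.08 + 0.00 = 0.86

0.86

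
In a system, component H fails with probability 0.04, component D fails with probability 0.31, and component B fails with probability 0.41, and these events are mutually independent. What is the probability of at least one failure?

0.609184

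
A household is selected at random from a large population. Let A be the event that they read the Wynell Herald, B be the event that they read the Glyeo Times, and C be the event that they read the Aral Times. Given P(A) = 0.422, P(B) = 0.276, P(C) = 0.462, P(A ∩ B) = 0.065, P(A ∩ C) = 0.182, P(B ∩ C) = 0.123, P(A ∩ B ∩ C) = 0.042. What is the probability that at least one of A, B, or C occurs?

0.832

By inclusion–exclusion:
P(A ∪ B ∪ C) = 0.422 + 0.276 + 0.462 − 0.065 − 0.182 − 0.123 + 0.042 = 0.832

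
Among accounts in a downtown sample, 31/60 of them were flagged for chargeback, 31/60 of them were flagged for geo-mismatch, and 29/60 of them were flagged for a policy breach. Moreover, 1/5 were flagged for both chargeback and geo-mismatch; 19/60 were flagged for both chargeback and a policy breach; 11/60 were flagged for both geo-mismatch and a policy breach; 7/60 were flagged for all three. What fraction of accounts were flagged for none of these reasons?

P(at least one) = 31/60 + 31/60 + 29/60 − 1/5 − 19/60 − 11/60 + 7/60 = 14/15
P(none) = 1 − 14/15 = 1/15

1/15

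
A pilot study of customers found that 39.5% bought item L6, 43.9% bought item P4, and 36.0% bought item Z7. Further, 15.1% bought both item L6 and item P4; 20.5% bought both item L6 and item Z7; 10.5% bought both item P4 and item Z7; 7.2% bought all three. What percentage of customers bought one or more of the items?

80.5%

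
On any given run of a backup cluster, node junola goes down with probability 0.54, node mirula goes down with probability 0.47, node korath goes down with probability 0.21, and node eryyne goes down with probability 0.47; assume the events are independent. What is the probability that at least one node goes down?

0.89792094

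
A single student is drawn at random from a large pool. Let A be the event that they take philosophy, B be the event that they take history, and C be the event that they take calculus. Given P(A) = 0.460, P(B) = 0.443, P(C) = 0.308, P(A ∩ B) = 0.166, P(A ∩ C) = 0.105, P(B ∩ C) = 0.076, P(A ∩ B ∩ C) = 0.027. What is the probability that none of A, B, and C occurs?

0.109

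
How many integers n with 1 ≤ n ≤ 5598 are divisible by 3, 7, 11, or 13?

2914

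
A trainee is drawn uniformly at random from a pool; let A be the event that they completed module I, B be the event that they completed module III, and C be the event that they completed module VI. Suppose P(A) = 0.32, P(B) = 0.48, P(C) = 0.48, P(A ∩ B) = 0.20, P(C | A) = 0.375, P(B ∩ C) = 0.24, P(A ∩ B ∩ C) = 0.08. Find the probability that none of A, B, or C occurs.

P(A ∩ C) = P(A)·P(C|A) = 0.32 × 0.375 = 0.12
Inclusion–exclusion gives
P(A ∪ B ∪ C) = 0.32 + 0.48 + 0.48 − 0.20 − 0.12 − 0.24 + 0.08 = 0.80
P(none) = 1 − 0.80 = 0.20

0.20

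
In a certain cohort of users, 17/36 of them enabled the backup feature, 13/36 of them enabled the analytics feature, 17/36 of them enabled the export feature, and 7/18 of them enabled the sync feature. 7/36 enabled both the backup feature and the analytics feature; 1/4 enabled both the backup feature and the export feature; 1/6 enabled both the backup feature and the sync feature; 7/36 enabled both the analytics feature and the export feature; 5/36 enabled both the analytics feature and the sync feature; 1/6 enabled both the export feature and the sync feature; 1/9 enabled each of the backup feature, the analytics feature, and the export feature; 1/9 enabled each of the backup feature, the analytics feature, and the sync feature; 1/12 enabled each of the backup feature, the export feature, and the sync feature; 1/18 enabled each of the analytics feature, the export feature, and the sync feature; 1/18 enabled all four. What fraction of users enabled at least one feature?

P(at least one) = 17/36 + 13/36 + 17/36 + 7/18 − 7/36 − 1/4 − 1/6 − 7/36 − 5/36 − 1/6 + 1/9 + 1/9 + 1/12 + 1/18 − 1/18 = 8/9

8/9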